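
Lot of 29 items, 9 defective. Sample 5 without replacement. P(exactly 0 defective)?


Hypergeometric: C(9,0)×C(20,5)/C(29,5)
= 1×15504/118755 = 5168/39585

P(X=0) = 5168/39585 ≈ 13.06%


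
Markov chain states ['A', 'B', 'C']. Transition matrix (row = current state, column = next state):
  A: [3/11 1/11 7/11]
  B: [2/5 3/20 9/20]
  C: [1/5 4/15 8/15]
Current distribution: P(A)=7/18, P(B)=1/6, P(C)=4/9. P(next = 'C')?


P(next=C) = Σᵢ P(now=i)×P(i→C)
= 7/18×7/11 + 1/6×9/20 + 4/9×8/15
= 49/198 + 3/40 + 32/135 = 6647/11880

P = 6647/11880 ≈ 0.5595


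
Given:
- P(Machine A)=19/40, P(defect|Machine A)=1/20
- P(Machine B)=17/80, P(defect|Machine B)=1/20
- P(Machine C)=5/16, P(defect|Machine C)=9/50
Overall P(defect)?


P(B) = Σ P(B|Aᵢ)×P(Aᵢ)
  1/20×19/40 = 19/800
  1/20×17/80 = 17/1600
  9/50×5/16 = 9/160
Sum = 29/320

P(defect) = 29/320 ≈ 9.06%


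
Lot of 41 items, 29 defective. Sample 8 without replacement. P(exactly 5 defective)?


Hypergeometric: C(29,5)×C(12,3)/C(41,8)
= 118755×220/95548245 = 133980/489991

P(X=5) = 133980/489991 ≈ 27.34%


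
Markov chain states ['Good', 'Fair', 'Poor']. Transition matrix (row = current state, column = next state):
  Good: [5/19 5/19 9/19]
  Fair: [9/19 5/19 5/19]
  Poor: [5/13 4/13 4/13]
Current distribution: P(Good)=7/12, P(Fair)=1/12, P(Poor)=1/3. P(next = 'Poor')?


P(next=Poor) = Σᵢ P(now=i)×P(i→Poor)
= 7/12×9/19 + 1/12×5/19 + 1/3×4/13
= 21/76 + 5/228 + 4/39 = 99/247

P = 99/247 ≈ 0.4008


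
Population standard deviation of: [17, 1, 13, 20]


Mean = 51/4
  (17-51/4)²=289/16
  (1-51/4)²=2209/16
  (13-51/4)²=1/16
  (20-51/4)²=841/16
Σ(x-μ)² = 835/4
σ² = (835/4)/4 = 835/16

σ = √(835/16) ≈ 7.2241


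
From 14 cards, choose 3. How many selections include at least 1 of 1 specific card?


Complement: C(14,3) - C(13,3) = 364 - 286 = 78

78


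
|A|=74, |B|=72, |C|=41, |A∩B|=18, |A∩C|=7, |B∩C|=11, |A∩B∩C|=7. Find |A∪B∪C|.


|A∪B∪C| = 74+72+41-18-7-11+7 = 158

|A∪B∪C| = 158


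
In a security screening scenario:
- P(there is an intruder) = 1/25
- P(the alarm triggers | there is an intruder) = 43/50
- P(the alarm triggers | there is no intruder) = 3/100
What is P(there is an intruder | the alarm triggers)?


Using Bayes' theorem:
P(A|B) = P(B|A)·P(A) / P(B)

P(the alarm triggers) = 43/50 × 1/25 + 3/100 × 24/25
= 43/1250 + 18/625 = 79/1250

P(there is an intruder|the alarm triggers) = (43/1250) / (79/1250) = 43/79

P(there is an intruder|the alarm triggers) = 43/79 ≈ 54.43%


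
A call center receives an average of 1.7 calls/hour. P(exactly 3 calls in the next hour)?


Poisson(λ=1.7): P(X=3) = e^(-λ)×λ^k/k!
= e^(-1.7) × 1.7^3 / 3!
≈ 0.1826835241 × 4.913 / 6 ≈ 0.149587

P(X=3) ≈ 0.149587 ≈ 14.96%


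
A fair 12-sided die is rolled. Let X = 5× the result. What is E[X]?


E[die] = (1+12)/2 = 13/2
E[X] = 5 × 13/2 = 65/2

E[X] = 65/2


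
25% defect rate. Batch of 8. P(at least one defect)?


P(all good) = (3/4)^8 = 6561/65536
P(≥1 defect) = 58975/65536

P = 58975/65536 ≈ 89.99%


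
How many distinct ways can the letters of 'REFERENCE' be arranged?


Letters: 9, freq: {'R': 2, 'E': 4, 'F': 1, 'N': 1, 'C': 1}
9!/(2!×4!×1!×1!×1!) = 362880/48 = 7560

7560


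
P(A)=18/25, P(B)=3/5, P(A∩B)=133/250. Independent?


P(A)×P(B) = 54/125
P(A∩B) = 133/250
Not equal → NOT independent

No, not independent


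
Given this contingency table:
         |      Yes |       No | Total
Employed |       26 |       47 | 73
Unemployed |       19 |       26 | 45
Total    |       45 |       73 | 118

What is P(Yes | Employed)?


P(Yes | Employed) = 26/(26+47) = 26/73

P(Yes|Employed) = 26/73 ≈ 35.62%


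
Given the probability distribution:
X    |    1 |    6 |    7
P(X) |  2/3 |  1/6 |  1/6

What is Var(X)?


E[X] = 17/6
E[X²] = 89/6
Var(X) = E[X²] - (E[X])² = 89/6 - 289/36 = 245/36

Var(X) = 245/36 ≈ 6.8056


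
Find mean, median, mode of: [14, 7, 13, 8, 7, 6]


Sorted: [6, 7, 7, 8, 13, 14]
Mean = 55/6
Median = 15/2
Freq: {14: 1, 7: 2, 13: 1, 8: 1, 6: 1}
Mode: [7]

Mean=55/6, Median=15/2, Mode=7


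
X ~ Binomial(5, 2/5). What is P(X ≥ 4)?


P(X ≥ 4) = Σ P(X=i) for i=4..5
P(X=4) = 48/625
P(X=5) = 32/3125
Sum = 272/3125

P(X ≥ 4) = 272/3125 ≈ 8.70%


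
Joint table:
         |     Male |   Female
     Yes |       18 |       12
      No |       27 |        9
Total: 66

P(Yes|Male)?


P(Yes|Male) = 18/(18+27) = 18/45 = 2/5

P = 2/5 ≈ 40.00%


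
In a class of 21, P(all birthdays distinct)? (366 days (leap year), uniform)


P(all different) = Π(366-i)/366 for i=0..20
= (366/366)×(365/366)×...×(346/366)
= 0.557221

P ≈ 0.5572 ≈ 55.72%


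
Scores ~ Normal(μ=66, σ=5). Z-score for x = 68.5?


z = (x - μ)/σ = (68.5 - 66)/5 = 0.5

z = 0.5


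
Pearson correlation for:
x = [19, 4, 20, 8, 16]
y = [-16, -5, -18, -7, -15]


n=5, Σx=67, Σy=-61, Σxy=-980, Σx²=1097, Σy²=879
r = (5×(-980) - 67×(-61))/√((5×1097 - 67²)(5×879 - (-61)²))
= -813/√(996×674) = -813/√671304 ≈ -813/819.3314 ≈ -0.9923

r ≈ -0.9923


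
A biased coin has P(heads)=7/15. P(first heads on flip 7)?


Geometric: P(X=7) = (1-p)^(k-1)×p = (8/15)^6×7/15 = 1835008/170859375

P(X=7) = 1835008/170859375 ≈ 1.07%


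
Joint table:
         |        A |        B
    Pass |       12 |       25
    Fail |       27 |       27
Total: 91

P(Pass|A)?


P(Pass|A) = 12/(12+27) = 12/39 = 4/13

P = 4/13 ≈ 30.77%


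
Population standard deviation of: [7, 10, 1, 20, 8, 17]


Mean = 63/6 = 21/2
  (7-21/2)²=49/4
  (10-21/2)²=1/4
  (1-21/2)²=361/4
  (20-21/2)²=361/4
  (8-21/2)²=25/4
  (17-21/2)²=169/4
Σ(x-μ)² = 483/2
σ² = (483/2)/6 = 161/4

σ = √(161/4) ≈ 6.3443


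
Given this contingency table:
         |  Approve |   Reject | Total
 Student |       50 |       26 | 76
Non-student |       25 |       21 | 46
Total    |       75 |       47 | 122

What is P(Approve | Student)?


P(Approve | Student) = 50/(50+26) = 50/76 = 25/38

P(Approve|Student) = 25/38 ≈ 65.79%


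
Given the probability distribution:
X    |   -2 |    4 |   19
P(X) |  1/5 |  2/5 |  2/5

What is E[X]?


E[X] = Σ x·P(X=x)
= (-2)×(1/5) + (4)×(2/5) + (19)×(2/5)
= 44/5

E[X] = 44/5


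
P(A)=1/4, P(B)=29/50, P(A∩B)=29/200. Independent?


P(A)×P(B) = 29/200
P(A∩B) = 29/200
Equal ✓ → Independent

Yes, independent


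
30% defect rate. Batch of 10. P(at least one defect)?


P(all good) = (7/10)^10 = 282475249/10000000000
P(≥1 defect) = 9717524751/10000000000

P = 9717524751/10000000000 ≈ 97.18%


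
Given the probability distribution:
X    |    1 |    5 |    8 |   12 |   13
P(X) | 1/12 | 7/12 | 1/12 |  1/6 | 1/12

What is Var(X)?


E[X] = 27/4
E[X²] = 697/12
Var(X) = E[X²] - (E[X])² = 697/12 - 729/16 = 601/48

Var(X) = 601/48 ≈ 12.5208


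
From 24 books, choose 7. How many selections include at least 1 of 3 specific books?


Complement: C(24,7) - C(21,7) = 346104 - 116280 = 229824

229824


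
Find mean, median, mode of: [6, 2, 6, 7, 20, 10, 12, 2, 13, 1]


Sorted: [1, 2, 2, 6, 6, 7, 10, 12, 13, 20]
Mean = 79/10
Median = 13/2
Freq: {6: 2, 2: 2, 7: 1, 20: 1, 10: 1, 12: 1, 13: 1, 1: 1}
Mode: [2, 6]

Mean=79/10, Median=13/2, Mode=[2, 6]


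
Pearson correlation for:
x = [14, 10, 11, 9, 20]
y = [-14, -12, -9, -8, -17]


n=5, Σx=64, Σy=-60, Σxy=-827, Σx²=898, Σy²=774
r = (5×(-827) - 64×(-60))/√((5×898 - 64²)(5×774 - (-60)²))
= -295/√(394×270) = -295/√106380 ≈ -295/326.1595 ≈ -0.9045

r ≈ -0.9045


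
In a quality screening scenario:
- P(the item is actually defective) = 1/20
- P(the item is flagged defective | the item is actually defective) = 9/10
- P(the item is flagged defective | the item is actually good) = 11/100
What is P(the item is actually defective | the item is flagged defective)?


Using Bayes' theorem:
P(A|B) = P(B|A)·P(A) / P(B)

P(the item is flagged defective) = 9/10 × 1/20 + 11/100 × 19/20
= 9/200 + 209/2000 = 299/2000

P(the item is actually defective|the item is flagged defective) = (9/200) / (299/2000) = 90/299

P(the item is actually defective|the item is flagged defective) = 90/299 ≈ 30.10%


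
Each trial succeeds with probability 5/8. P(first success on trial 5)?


Geometric: P(X=5) = (1-p)^(k-1)×p = (3/8)^4×5/8 = 405/32768

P(X=5) = 405/32768 ≈ 1.24%


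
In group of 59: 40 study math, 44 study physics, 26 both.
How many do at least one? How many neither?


|A∪B| = 40+44-26 = 58
Neither = 59-58 = 1

At least one: 58; Neither: 1


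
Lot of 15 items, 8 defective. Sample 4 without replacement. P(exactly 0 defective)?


Hypergeometric: C(8,0)×C(7,4)/C(15,4)
= 1×35/1365 = 1/39

P(X=0) = 1/39 ≈ 2.56%


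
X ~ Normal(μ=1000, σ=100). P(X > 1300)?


z = (1300-1000)/100 = 3.0
P(X > 1300) = 1 - P(Z ≤ 3.0) = 1 - 0.9987 = 0.0013

P(X > 1300) ≈ 0.0013


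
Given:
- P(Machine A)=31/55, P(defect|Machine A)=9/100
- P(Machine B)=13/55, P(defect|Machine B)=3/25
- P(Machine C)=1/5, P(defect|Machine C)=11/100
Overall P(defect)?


P(B) = Σ P(B|Aᵢ)×P(Aᵢ)
  9/100×31/55 = 279/5500
  3/25×13/55 = 39/1375
  11/100×1/5 = 11/500
Sum = 139/1375

P(defect) = 139/1375 ≈ 10.11%


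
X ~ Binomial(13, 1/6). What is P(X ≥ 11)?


P(X ≥ 11) = Σ P(X=i) for i=11..13
P(X=11) = 325/2176782336
P(X=12) = 65/13060694016
P(X=13) = 1/13060694016
Sum = 7/45349632

P(X ≥ 11) = 7/45349632 ≈ 0.00%


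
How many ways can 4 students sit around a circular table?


Circular arrangements of 4 distinct objects: fix one position to break rotational symmetry.
(n-1)! = 3! = 6

6


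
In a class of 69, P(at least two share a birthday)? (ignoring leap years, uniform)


P(all different) = Π(365-i)/365 for i=0..68
= 0.001036
P(match) = 1 - 0.001036 = 0.998964

P ≈ 0.9990 ≈ 99.90%


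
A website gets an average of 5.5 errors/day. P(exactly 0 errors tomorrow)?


Poisson(λ=5.5): P(X=0) = e^(-λ)×λ^k/k!
= e^(-5.5) × 5.5^0 / 0!
≈ 0.004086771438 × 1 / 1 ≈ 0.004087

P(X=0) ≈ 0.004087 ≈ 0.41%


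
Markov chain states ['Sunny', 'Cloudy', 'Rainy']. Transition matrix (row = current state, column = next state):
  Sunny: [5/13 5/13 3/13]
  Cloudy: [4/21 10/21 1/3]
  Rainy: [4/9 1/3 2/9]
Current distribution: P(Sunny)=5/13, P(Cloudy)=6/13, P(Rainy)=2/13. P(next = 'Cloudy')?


P(next=Cloudy) = Σᵢ P(now=i)×P(i→Cloudy)
= 5/13×5/13 + 6/13×10/21 + 2/13×1/3
= 25/169 + 20/91 + 2/39 = 1487/3549

P = 1487/3549 ≈ 0.4190


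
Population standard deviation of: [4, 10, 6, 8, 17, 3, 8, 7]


Mean = 63/8
  (4-63/8)²=961/64
  (10-63/8)²=289/64
  (6-63/8)²=225/64
  (8-63/8)²=1/64
  (17-63/8)²=5329/64
  (3-63/8)²=1521/64
  (8-63/8)²=1/64
  (7-63/8)²=49/64
Σ(x-μ)² = 1047/8
σ² = (1047/8)/8 = 1047/64

σ = √(1047/64) ≈ 4.0447


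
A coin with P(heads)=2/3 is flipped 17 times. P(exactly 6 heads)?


Binomial: P(X=6) = C(17,6)×p^6×(1-p)^11
= 12376 × 64/729 × 1/177147 = 792064/129140163

P(X=6) = 792064/129140163 ≈ 0.61%


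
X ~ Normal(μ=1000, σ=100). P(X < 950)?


z = (950-1000)/100 = -0.5
P(Z < -0.5) = 0.3085

P(X < 950) ≈ 0.3085


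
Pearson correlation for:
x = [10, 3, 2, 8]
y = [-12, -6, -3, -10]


n=4, Σx=23, Σy=-31, Σxy=-224, Σx²=177, Σy²=289
r = (4×(-224) - 23×(-31))/√((4×177 - 23²)(4×289 - (-31)²))
= -183/√(179×195) = -183/√34905 ≈ -183/186.8288 ≈ -0.9795

r ≈ -0.9795


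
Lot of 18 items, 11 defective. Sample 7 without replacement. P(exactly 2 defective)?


Hypergeometric: C(11,2)×C(7,5)/C(18,7)
= 55×21/31824 = 385/10608

P(X=2) = 385/10608 ≈ 3.63%


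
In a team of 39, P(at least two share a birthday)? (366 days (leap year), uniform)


P(all different) = Π(366-i)/366 for i=0..38
= 0.122510
P(match) = 1 - 0.122510 = 0.877490

P ≈ 0.8775 ≈ 87.75%


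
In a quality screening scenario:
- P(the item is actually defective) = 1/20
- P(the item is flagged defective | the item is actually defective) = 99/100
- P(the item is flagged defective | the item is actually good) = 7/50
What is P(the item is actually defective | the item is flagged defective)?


Using Bayes' theorem:
P(A|B) = P(B|A)·P(A) / P(B)

P(the item is flagged defective) = 99/100 × 1/20 + 7/50 × 19/20
= 99/2000 + 133/1000 = 73/400

P(the item is actually defective|the item is flagged defective) = (99/2000) / (73/400) = 99/365

P(the item is actually defective|the item is flagged defective) = 99/365 ≈ 27.12%


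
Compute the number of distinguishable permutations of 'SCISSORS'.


Letters: 8, freq: {'S': 4, 'C': 1, 'I': 1, 'O': 1, 'R': 1}
8!/(4!×1!×1!×1!×1!) = 40320/24 = 1680

1680


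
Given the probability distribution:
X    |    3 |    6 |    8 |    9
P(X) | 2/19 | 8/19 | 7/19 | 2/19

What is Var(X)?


E[X] = 128/19
E[X²] = 916/19
Var(X) = E[X²] - (E[X])² = 916/19 - 16384/361 = 1020/361

Var(X) = 1020/361 ≈ 2.8255


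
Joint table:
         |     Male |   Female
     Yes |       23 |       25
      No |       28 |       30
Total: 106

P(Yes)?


P(Yes) = (23+25)/106 = 48/106 = 24/53

P(Yes) = 24/53 ≈ 45.28%


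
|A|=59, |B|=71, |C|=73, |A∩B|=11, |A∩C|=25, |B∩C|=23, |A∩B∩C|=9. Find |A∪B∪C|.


|A∪B∪C| = 59+71+73-11-25-23+9 = 153

|A∪B∪C| = 153


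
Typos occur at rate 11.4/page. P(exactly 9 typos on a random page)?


Poisson(λ=11.4): P(X=9) = e^(-λ)×λ^k/k!
= e^(-11.4) × 11.4^9 / 9!
≈ 1.119548484e-05 × 3251948521.16 / 362880 ≈ 0.100328

P(X=9) ≈ 0.100328 ≈ 10.03%


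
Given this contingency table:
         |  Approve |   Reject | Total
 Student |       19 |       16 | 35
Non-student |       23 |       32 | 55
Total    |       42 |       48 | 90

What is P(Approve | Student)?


P(Approve | Student) = 19/(19+16) = 19/35

P(Approve|Student) = 19/35 ≈ 54.29%


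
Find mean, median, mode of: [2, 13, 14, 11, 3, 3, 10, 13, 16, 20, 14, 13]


Sorted: [2, 3, 3, 10, 11, 13, 13, 13, 14, 14, 16, 20]
Mean = 132/12 = 11
Median = 13
Freq: {2: 1, 13: 3, 14: 2, 11: 1, 3: 2, 10: 1, 16: 1, 20: 1}
Mode: [13]

Mean=11, Median=13, Mode=13


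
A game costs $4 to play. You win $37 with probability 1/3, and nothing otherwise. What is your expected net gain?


E[gain] = (37-4)×1/3 + (-4)×2/3
= 11 - 8/3 = 25/3

Expected net gain = $25/3 ≈ $8.33


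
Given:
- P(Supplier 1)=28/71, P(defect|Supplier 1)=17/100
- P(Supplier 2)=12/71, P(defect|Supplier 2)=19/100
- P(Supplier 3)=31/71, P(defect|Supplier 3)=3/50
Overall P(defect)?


P(B) = Σ P(B|Aᵢ)×P(Aᵢ)
  17/100×28/71 = 119/1775
  19/100×12/71 = 57/1775
  3/50×31/71 = 93/3550
Sum = 89/710

P(defect) = 89/710 ≈ 12.54%


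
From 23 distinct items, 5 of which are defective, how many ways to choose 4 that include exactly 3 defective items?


Choose 3 of the 5 defective items and 1 of the other 18 items:
C(5,3)×C(18,1) = 10×18 = 180

180


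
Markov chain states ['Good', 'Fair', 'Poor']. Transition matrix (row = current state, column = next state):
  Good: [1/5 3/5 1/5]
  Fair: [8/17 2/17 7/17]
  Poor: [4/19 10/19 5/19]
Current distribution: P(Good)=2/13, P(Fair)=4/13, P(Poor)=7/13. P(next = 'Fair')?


P(next=Fair) = Σᵢ P(now=i)×P(i→Fair)
= 2/13×3/5 + 4/13×2/17 + 7/13×10/19
= 6/65 + 8/221 + 70/247 = 8648/20995

P = 8648/20995 ≈ 0.4119


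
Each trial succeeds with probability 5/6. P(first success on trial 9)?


Geometric: P(X=9) = (1-p)^(k-1)×p = (1/6)^8×5/6 = 5/10077696

P(X=9) = 5/10077696 ≈ 0.00%


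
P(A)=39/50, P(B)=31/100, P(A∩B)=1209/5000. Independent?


P(A)×P(B) = 1209/5000
P(A∩B) = 1209/5000
Equal ✓ → Independent

Yes, independent


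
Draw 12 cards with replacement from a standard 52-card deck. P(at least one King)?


P(not a King) = 48/52 = 12/13
P(none in 12 draws) = (12/13)^12 = 8916100448256/23298085122481
P(≥1 King) = 1 - 8916100448256/23298085122481 = 14381984674225/23298085122481

P = 14381984674225/23298085122481 ≈ 61.73%


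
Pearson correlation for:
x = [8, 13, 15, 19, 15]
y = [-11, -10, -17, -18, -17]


n=5, Σx=70, Σy=-73, Σxy=-1070, Σx²=1044, Σy²=1123
r = (5×(-1070) - 70×(-73))/√((5×1044 - 70²)(5×1123 - (-73)²))
= -240/√(320×286) = -240/√91520 ≈ -240/302.5227 ≈ -0.7933

r ≈ -0.7933


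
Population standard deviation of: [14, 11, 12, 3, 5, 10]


Mean = 55/6
  (14-55/6)²=841/36
  (11-55/6)²=121/36
  (12-55/6)²=289/36
  (3-55/6)²=1369/36
  (5-55/6)²=625/36
  (10-55/6)²=25/36
Σ(x-μ)² = 545/6
σ² = (545/6)/6 = 545/36

σ = √(545/36) ≈ 3.8909


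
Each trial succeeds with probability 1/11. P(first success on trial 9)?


Geometric: P(X=9) = (1-p)^(k-1)×p = (10/11)^8×1/11 = 100000000/2357947691

P(X=9) = 100000000/2357947691 ≈ 4.24%


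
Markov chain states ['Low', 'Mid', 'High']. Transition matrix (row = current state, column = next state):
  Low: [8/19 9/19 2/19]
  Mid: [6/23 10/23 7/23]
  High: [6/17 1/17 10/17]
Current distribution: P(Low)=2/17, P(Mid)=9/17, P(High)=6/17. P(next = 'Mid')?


P(next=Mid) = Σᵢ P(now=i)×P(i→Mid)
= 2/17×9/19 + 9/17×10/23 + 6/17×1/17
= 18/323 + 90/391 + 6/289 = 38730/126293

P = 38730/126293 ≈ 0.3067


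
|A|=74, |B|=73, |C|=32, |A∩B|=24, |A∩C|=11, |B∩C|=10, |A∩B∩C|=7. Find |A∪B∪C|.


|A∪B∪C| = 74+73+32-24-11-10+7 = 141

|A∪B∪C| = 141


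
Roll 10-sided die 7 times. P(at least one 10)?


P(no 10)^7 = (9/10)^7 = 4782969/10000000
P(≥1) = 1 - 4782969/10000000 = 5217031/10000000

P = 5217031/10000000 ≈ 52.17%


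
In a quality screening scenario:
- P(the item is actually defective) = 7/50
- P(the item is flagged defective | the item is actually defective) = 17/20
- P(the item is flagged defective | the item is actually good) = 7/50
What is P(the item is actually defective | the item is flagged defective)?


Using Bayes' theorem:
P(A|B) = P(B|A)·P(A) / P(B)

P(the item is flagged defective) = 17/20 × 7/50 + 7/50 × 43/50
= 119/1000 + 301/2500 = 1197/5000

P(the item is actually defective|the item is flagged defective) = (119/1000) / (1197/5000) = 85/171

P(the item is actually defective|the item is flagged defective) = 85/171 ≈ 49.71%


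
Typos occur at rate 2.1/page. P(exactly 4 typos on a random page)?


Poisson(λ=2.1): P(X=4) = e^(-λ)×λ^k/k!
= e^(-2.1) × 2.1^4 / 4!
≈ 0.1224564283 × 19.4481 / 24 ≈ 0.099231

P(X=4) ≈ 0.099231 ≈ 9.92%


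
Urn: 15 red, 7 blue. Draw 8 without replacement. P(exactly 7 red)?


Hypergeometric: C(15,7)×C(7,1)/C(22,8)
= 6435×7/319770 = 91/646

P(X=7) = 91/646 ≈ 14.09%


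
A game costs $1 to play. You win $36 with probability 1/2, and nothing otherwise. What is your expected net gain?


E[gain] = (36-1)×1/2 + (-1)×1/2
= 35/2 - 1/2 = 17

Expected net gain = $17 ≈ $17.00


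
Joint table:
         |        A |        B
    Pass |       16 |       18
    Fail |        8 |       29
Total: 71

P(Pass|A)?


P(Pass|A) = 16/(16+8) = 16/24 = 2/3

P = 2/3 ≈ 66.67%


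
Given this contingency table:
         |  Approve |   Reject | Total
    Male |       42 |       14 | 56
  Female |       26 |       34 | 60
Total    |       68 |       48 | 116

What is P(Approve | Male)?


P(Approve | Male) = 42/(42+14) = 42/56 = 3/4

P(Approve|Male) = 3/4 ≈ 75.00%


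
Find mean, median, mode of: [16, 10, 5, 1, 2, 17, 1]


Sorted: [1, 1, 2, 5, 10, 16, 17]
Mean = 52/7
Median = 5
Freq: {16: 1, 10: 1, 5: 1, 1: 2, 2: 1, 17: 1}
Mode: [1]

Mean=52/7, Median=5, Mode=1


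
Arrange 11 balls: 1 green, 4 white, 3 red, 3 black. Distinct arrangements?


11!/(1!×4!×3!×3!) = 46200

46200


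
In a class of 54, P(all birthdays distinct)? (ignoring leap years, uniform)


P(all different) = Π(365-i)/365 for i=0..53
= (365/365)×(364/365)×...×(312/365)
= 0.016123

P ≈ 0.0161 ≈ 1.61%


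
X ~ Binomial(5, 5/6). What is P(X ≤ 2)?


P(X ≤ 2) = Σ P(X=i) for i=0..2
P(X=0) = 1/7776
P(X=1) = 25/7776
P(X=2) = 125/3888
Sum = 23/648

P(X ≤ 2) = 23/648 ≈ 3.55%


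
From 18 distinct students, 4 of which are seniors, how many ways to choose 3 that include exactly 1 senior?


Choose 1 of the 4 seniors and 2 of the other 14 students:
C(4,1)×C(14,2) = 4×91 = 364

364


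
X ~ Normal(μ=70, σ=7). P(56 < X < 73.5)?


z₁=(56-70)/7=-2.0, z₂=(73.5-70)/7=0.5
P = Φ(0.5) - Φ(-2.0) = 0.691462 - 0.022750 = 0.668712 ≈ 0.6687

P(56 < X < 73.5) ≈ 0.6687


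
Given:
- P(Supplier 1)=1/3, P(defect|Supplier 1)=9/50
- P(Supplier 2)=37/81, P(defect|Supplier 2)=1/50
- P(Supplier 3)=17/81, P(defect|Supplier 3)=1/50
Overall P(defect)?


P(B) = Σ P(B|Aᵢ)×P(Aᵢ)
  9/50×1/3 = 3/50
  1/50×37/81 = 37/4050
  1/50×17/81 = 17/4050
Sum = 11/150

P(defect) = 11/150 ≈ 7.33%


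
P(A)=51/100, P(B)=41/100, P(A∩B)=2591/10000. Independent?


P(A)×P(B) = 2091/10000
P(A∩B) = 2591/10000
Not equal → NOT independent

No, not independent


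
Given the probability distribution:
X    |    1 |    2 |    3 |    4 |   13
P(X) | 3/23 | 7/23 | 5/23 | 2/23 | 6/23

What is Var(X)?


E[X] = 118/23
E[X²] = 1122/23
Var(X) = E[X²] - (E[X])² = 1122/23 - 13924/529 = 11882/529

Var(X) = 11882/529 ≈ 22.4612


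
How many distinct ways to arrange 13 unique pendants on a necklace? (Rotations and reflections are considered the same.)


Free circular arrangements: rotations and reflections both identified.
(n-1)!/2 = 12!/2 = 479001600/2 = 239500800

239500800


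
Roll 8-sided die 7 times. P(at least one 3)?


P(no 3)^7 = (7/8)^7 = 823543/2097152
P(≥1) = 1 - 823543/2097152 = 1273609/2097152

P = 1273609/2097152 ≈ 60.73%


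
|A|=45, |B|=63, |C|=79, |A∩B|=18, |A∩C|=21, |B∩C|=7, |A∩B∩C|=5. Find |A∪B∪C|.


|A∪B∪C| = 45+63+79-18-21-7+5 = 146

|A∪B∪C| = 146


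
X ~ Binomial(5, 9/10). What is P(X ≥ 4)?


P(X ≥ 4) = Σ P(X=i) for i=4..5
P(X=4) = 6561/20000
P(X=5) = 59049/100000
Sum = 45927/50000

P(X ≥ 4) = 45927/50000 ≈ 91.85%


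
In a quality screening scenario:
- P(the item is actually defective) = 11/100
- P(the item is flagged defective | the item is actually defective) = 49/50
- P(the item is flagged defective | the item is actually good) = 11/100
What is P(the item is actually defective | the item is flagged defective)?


Using Bayes' theorem:
P(A|B) = P(B|A)·P(A) / P(B)

P(the item is flagged defective) = 49/50 × 11/100 + 11/100 × 89/100
= 539/5000 + 979/10000 = 2057/10000

P(the item is actually defective|the item is flagged defective) = (539/5000) / (2057/10000) = 98/187

P(the item is actually defective|the item is flagged defective) = 98/187 ≈ 52.41%


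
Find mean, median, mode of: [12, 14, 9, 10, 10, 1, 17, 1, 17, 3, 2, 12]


Sorted: [1, 1, 2, 3, 9, 10, 10, 12, 12, 14, 17, 17]
Mean = 108/12 = 9
Median = 10
Freq: {12: 2, 14: 1, 9: 1, 10: 2, 1: 2, 17: 2, 3: 1, 2: 1}
Mode: [1, 10, 12, 17]

Mean=9, Median=10, Mode=[1, 10, 12, 17]


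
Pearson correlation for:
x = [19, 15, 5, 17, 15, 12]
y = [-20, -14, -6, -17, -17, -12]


n=6, Σx=83, Σy=-86, Σxy=-1308, Σx²=1269, Σy²=1354
r = (6×(-1308) - 83×(-86))/√((6×1269 - 83²)(6×1354 - (-86)²))
= -710/√(725×728) = -710/√527800 ≈ -710/726.4985 ≈ -0.9773

r ≈ -0.9773


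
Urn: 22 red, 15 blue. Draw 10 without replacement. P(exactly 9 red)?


Hypergeometric: C(22,9)×C(15,1)/C(37,10)
= 497420×15/348330136 = 1425/66526

P(X=9) = 1425/66526 ≈ 2.14%


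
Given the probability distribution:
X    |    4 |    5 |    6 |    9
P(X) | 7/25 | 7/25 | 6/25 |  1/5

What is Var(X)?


E[X] = 144/25
E[X²] = 908/25
Var(X) = E[X²] - (E[X])² = 908/25 - 20736/625 = 1964/625

Var(X) = 1964/625 ≈ 3.1424


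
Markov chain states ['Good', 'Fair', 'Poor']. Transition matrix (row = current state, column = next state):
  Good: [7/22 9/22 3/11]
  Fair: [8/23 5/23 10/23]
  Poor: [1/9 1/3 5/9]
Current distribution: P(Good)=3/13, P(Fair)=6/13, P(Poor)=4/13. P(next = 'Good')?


P(next=Good) = Σᵢ P(now=i)×P(i→Good)
= 3/13×7/22 + 6/13×8/23 + 4/13×1/9
= 21/286 + 48/299 + 4/117 = 15875/59202

P = 15875/59202 ≈ 0.2681


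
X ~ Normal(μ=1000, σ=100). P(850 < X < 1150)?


z₁=(850-1000)/100=-1.5, z₂=(1150-1000)/100=1.5
P = Φ(1.5) - Φ(-1.5) = 0.933193 - 0.066807 = 0.866386 ≈ 0.8664

P(850 < X < 1150) ≈ 0.8664


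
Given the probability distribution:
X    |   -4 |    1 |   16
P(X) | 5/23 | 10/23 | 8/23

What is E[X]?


E[X] = Σ x·P(X=x)
= (-4)×(5/23) + (1)×(10/23) + (16)×(8/23)
= 118/23

E[X] = 118/23


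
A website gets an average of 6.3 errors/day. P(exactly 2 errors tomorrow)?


Poisson(λ=6.3): P(X=2) = e^(-λ)×λ^k/k!
= e^(-6.3) × 6.3^2 / 2!
≈ 0.001836304777 × 39.69 / 2 ≈ 0.036441

P(X=2) ≈ 0.036441 ≈ 3.64%


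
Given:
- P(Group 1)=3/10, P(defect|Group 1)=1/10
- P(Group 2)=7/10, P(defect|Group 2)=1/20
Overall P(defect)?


P(B) = Σ P(B|Aᵢ)×P(Aᵢ)
  1/10×3/10 = 3/100
  1/20×7/10 = 7/200
Sum = 13/200

P(defect) = 13/200 ≈ 6.50%


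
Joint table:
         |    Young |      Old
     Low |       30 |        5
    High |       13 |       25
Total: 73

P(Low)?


P(Low) = (30+5)/73 = 35/73

P(Low) = 35/73 ≈ 47.95%


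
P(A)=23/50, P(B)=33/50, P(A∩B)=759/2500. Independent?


P(A)×P(B) = 759/2500
P(A∩B) = 759/2500
Equal ✓ → Independent

Yes, independent


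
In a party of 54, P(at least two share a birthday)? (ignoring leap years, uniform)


P(all different) = Π(365-i)/365 for i=0..53
= 0.016123
P(match) = 1 - 0.016123 = 0.983877

P ≈ 0.9839 ≈ 98.39%


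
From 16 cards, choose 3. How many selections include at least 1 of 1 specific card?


Complement: C(16,3) - C(15,3) = 560 - 455 = 105

105


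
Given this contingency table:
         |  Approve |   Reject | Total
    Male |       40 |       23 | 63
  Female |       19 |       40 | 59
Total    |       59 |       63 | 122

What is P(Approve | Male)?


P(Approve | Male) = 40/(40+23) = 40/63

P(Approve|Male) = 40/63 ≈ 63.49%


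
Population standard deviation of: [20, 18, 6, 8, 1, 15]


Mean = 68/6 = 34/3
  (20-34/3)²=676/9
  (18-34/3)²=400/9
  (6-34/3)²=256/9
  (8-34/3)²=100/9
  (1-34/3)²=961/9
  (15-34/3)²=121/9
Σ(x-μ)² = 838/3
σ² = (838/3)/6 = 419/9

σ = √(419/9) ≈ 6.8232


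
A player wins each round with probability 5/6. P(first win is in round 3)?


Geometric: P(X=3) = (1-p)^(k-1)×p = (1/6)^2×5/6 = 5/216

P(X=3) = 5/216 ≈ 2.31%


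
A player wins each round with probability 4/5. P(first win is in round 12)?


Geometric: P(X=12) = (1-p)^(k-1)×p = (1/5)^11×4/5 = 4/244140625

P(X=12) = 4/244140625 ≈ 0.00%


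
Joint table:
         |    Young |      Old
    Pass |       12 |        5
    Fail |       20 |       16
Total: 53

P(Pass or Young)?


P(Pass∨Young) = P(Pass) + P(Young) - P(Pass∧Young)
= (17 + 32 - 12)/53 = 37/53

P = 37/53 ≈ 69.81%


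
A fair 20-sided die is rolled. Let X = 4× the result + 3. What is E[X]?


E[die] = (1+20)/2 = 21/2
E[X] = 4×21/2 + 3 = 45

E[X] = 45


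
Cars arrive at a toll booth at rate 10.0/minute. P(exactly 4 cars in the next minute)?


Poisson(λ=10.0): P(X=4) = e^(-λ)×λ^k/k!
= e^(-10.0) × 10.0^4 / 4!
≈ 4.539992976e-05 × 10000 / 24 ≈ 0.018917

P(X=4) ≈ 0.018917 ≈ 1.89%


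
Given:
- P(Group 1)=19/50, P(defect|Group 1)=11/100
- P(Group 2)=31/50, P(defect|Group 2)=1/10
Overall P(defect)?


P(B) = Σ P(B|Aᵢ)×P(Aᵢ)
  11/100×19/50 = 209/5000
  1/10×31/50 = 31/500
Sum = 519/5000

P(defect) = 519/5000 ≈ 10.38%


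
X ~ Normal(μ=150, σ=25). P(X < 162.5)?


z = (162.5-150)/25 = 0.5
P(Z < 0.5) = 0.6915

P(X < 162.5) ≈ 0.6915


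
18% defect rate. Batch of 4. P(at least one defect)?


P(all good) = (41/50)^4 = 2825761/6250000
P(≥1 defect) = 3424239/6250000

P = 3424239/6250000 ≈ 54.79%


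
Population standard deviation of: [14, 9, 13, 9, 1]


Mean = 46/5
  (14-46/5)²=576/25
  (9-46/5)²=1/25
  (13-46/5)²=361/25
  (9-46/5)²=1/25
  (1-46/5)²=1681/25
Σ(x-μ)² = 524/5
σ² = (524/5)/5 = 524/25

σ = √(524/25) ≈ 4.5782


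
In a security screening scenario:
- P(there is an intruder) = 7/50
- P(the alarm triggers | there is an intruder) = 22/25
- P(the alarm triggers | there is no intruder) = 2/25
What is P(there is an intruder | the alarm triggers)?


Using Bayes' theorem:
P(A|B) = P(B|A)·P(A) / P(B)

P(the alarm triggers) = 22/25 × 7/50 + 2/25 × 43/50
= 77/625 + 43/625 = 24/125

P(there is an intruder|the alarm triggers) = (77/625) / (24/125) = 77/120

P(there is an intruder|the alarm triggers) = 77/120 ≈ 64.17%


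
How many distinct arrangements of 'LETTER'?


Letters: 6, freq: {'L': 1, 'E': 2, 'T': 2, 'R': 1}
6!/(1!×2!×2!×1!) = 720/4 = 180

180


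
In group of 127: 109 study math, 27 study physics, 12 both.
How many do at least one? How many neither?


|A∪B| = 109+27-12 = 124
Neither = 127-124 = 3

At least one: 124; Neither: 3


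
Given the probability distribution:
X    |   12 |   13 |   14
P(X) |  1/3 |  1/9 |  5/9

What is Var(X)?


E[X] = 119/9
E[X²] = 527/3
Var(X) = E[X²] - (E[X])² = 527/3 - 14161/81 = 68/81

Var(X) = 68/81 ≈ 0.8395


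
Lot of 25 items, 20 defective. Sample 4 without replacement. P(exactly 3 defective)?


Hypergeometric: C(20,3)×C(5,1)/C(25,4)
= 1140×5/12650 = 114/253

P(X=3) = 114/253 ≈ 45.06%


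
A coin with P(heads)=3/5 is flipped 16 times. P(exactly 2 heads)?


Binomial: P(X=2) = C(16,2)×p^2×(1-p)^14
= 120 × 9/25 × 16384/6103515625 = 3538944/30517578125

P(X=2) = 3538944/30517578125 ≈ 0.01%


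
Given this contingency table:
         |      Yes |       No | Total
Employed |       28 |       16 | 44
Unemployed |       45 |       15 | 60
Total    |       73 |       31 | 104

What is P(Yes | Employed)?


P(Yes | Employed) = 28/(28+16) = 28/44 = 7/11

P(Yes|Employed) = 7/11 ≈ 63.64%


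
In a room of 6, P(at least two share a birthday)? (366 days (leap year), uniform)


P(all different) = Π(366-i)/366 for i=0..5
= 0.959646
P(match) = 1 - 0.959646 = 0.040354

P ≈ 0.0404 ≈ 4.04%


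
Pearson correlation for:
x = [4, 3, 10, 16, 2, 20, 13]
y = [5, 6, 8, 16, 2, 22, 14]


n=7, Σx=68, Σy=73, Σxy=1000, Σx²=954, Σy²=1065
r = (7×1000 - 68×73)/√((7×954 - 68²)(7×1065 - 73²))
= 2036/√(2054×2126) = 2036/√4366804 ≈ 2036/2089.6899 ≈ 0.9743

r ≈ 0.9743


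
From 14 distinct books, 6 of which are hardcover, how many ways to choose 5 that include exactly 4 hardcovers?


Choose 4 of the 6 hardcovers and 1 of the other 8 books:
C(6,4)×C(8,1) = 15×8 = 120

120


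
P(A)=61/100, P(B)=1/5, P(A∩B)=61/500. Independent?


P(A)×P(B) = 61/500
P(A∩B) = 61/500
Equal ✓ → Independent

Yes, independent


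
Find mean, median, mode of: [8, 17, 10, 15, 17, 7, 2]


Sorted: [2, 7, 8, 10, 15, 17, 17]
Mean = 76/7
Median = 10
Freq: {8: 1, 17: 2, 10: 1, 15: 1, 7: 1, 2: 1}
Mode: [17]

Mean=76/7, Median=10, Mode=17


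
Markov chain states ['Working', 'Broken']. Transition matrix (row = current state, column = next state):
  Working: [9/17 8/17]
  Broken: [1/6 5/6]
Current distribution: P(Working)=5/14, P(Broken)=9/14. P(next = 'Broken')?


P(next=Broken) = Σᵢ P(now=i)×P(i→Broken)
= 5/14×8/17 + 9/14×5/6
= 20/119 + 15/28 = 335/476

P = 335/476 ≈ 0.7038


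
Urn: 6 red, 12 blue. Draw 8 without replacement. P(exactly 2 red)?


Hypergeometric: C(6,2)×C(12,6)/C(18,8)
= 15×924/43758 = 70/221

P(X=2) = 70/221 ≈ 31.67%


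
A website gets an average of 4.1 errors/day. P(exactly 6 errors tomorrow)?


Poisson(λ=4.1): P(X=6) = e^(-λ)×λ^k/k!
= e^(-4.1) × 4.1^6 / 6!
≈ 0.0165726754 × 4750.104241 / 720 ≈ 0.109336

P(X=6) ≈ 0.109336 ≈ 10.93%


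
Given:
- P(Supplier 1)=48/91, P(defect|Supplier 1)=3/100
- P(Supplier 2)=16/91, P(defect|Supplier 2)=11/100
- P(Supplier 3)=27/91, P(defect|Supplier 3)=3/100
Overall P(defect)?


P(B) = Σ P(B|Aᵢ)×P(Aᵢ)
  3/100×48/91 = 36/2275
  11/100×16/91 = 44/2275
  3/100×27/91 = 81/9100
Sum = 401/9100

P(defect) = 401/9100 ≈ 4.41%


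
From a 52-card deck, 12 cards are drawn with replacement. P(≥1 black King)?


P(not a black King) = 50/52 = 25/26
P(none in 12 draws) = (25/26)^12 = 59604644775390625/95428956661682176
P(≥1 black King) = 1 - 59604644775390625/95428956661682176 = 35824311886291551/95428956661682176

P = 35824311886291551/95428956661682176 ≈ 37.54%


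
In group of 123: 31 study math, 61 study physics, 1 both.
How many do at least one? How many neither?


|A∪B| = 31+61-1 = 91
Neither = 123-91 = 32

At least one: 91; Neither: 32


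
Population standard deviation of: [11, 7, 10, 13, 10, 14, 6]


Mean = 71/7
  (11-71/7)²=36/49
  (7-71/7)²=484/49
  (10-71/7)²=1/49
  (13-71/7)²=400/49
  (10-71/7)²=1/49
  (14-71/7)²=729/49
  (6-71/7)²=841/49
Σ(x-μ)² = 356/7
σ² = (356/7)/7 = 356/49

σ = √(356/49) ≈ 2.6954


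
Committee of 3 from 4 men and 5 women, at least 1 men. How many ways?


Count by #men:
  1M,2W: C(4,1)×C(5,2)=40
  2M,1W: C(4,2)×C(5,1)=30
  3M,0W: C(4,3)×C(5,0)=4
Total = 74

74


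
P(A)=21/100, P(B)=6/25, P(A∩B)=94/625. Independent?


P(A)×P(B) = 63/1250
P(A∩B) = 94/625
Not equal → NOT independent

No, not independent


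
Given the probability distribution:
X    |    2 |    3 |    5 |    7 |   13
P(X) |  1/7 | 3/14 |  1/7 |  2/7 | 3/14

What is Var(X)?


E[X] = 45/7
E[X²] = 394/7
Var(X) = E[X²] - (E[X])² = 394/7 - 2025/49 = 733/49

Var(X) = 733/49 ≈ 14.9592


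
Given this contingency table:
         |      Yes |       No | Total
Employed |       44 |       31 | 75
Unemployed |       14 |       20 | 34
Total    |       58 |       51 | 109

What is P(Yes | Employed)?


P(Yes | Employed) = 44/(44+31) = 44/75

P(Yes|Employed) = 44/75 ≈ 58.67%


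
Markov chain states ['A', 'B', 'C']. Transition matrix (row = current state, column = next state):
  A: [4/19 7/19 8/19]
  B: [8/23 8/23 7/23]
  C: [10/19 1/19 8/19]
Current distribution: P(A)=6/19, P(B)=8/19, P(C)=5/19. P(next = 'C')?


P(next=C) = Σᵢ P(now=i)×P(i→C)
= 6/19×8/19 + 8/19×7/23 + 5/19×8/19
= 48/361 + 56/437 + 40/361 = 3088/8303

P = 3088/8303 ≈ 0.3719


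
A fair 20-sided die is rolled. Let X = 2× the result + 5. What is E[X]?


E[die] = (1+20)/2 = 21/2
E[X] = 2×21/2 + 5 = 26

E[X] = 26


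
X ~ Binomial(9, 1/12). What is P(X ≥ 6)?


P(X ≥ 6) = Σ P(X=i) for i=6..9
P(X=6) = 9317/429981696
P(X=7) = 121/143327232
P(X=8) = 11/573308928
P(X=9) = 1/5159780352
Sum = 29065/1289945088

P(X ≥ 6) = 29065/1289945088 ≈ 0.00%


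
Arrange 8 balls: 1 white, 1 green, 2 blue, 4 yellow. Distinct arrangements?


8!/(1!×1!×2!×4!) = 840

840


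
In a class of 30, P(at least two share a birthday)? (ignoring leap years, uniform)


P(all different) = Π(365-i)/365 for i=0..29
= 0.293684
P(match) = 1 - 0.293684 = 0.706316

P ≈ 0.7063 ≈ 70.63%


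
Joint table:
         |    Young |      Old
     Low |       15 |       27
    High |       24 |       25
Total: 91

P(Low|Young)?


P(Low|Young) = 15/(15+24) = 15/39 = 5/13

P = 5/13 ≈ 38.46%


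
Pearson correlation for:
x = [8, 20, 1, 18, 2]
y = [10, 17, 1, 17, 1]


n=5, Σx=49, Σy=46, Σxy=729, Σx²=793, Σy²=680
r = (5×729 - 49×46)/√((5×793 - 49²)(5×680 - 46²))
= 1391/√(1564×1284) = 1391/√2008176 ≈ 1391/1417.1013 ≈ 0.9816

r ≈ 0.9816


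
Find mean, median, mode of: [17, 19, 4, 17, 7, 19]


Sorted: [4, 7, 17, 17, 19, 19]
Mean = 83/6
Median = 17
Freq: {17: 2, 19: 2, 4: 1, 7: 1}
Mode: [17, 19]

Mean=83/6, Median=17, Mode=[17, 19]


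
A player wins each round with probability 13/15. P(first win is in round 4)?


Geometric: P(X=4) = (1-p)^(k-1)×p = (2/15)^3×13/15 = 104/50625

P(X=4) = 104/50625 ≈ 0.21%


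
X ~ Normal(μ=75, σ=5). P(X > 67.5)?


z = (67.5-75)/5 = -1.5
P(X > 67.5) = 1 - P(Z ≤ -1.5) = 1 - 0.0668 = 0.9332

P(X > 67.5) ≈ 0.9332


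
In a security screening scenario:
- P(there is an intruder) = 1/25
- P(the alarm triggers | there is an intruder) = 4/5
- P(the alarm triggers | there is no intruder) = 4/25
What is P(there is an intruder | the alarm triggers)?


Using Bayes' theorem:
P(A|B) = P(B|A)·P(A) / P(B)

P(the alarm triggers) = 4/5 × 1/25 + 4/25 × 24/25
= 4/125 + 96/625 = 116/625

P(there is an intruder|the alarm triggers) = (4/125) / (116/625) = 5/29

P(there is an intruder|the alarm triggers) = 5/29 ≈ 17.24%


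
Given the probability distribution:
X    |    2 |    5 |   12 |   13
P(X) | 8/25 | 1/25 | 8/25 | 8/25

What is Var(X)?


E[X] = 221/25
E[X²] = 2561/25
Var(X) = E[X²] - (E[X])² = 2561/25 - 48841/625 = 15184/625

Var(X) = 15184/625 ≈ 24.2944


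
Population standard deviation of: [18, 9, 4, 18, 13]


Mean = 62/5
  (18-62/5)²=784/25
  (9-62/5)²=289/25
  (4-62/5)²=1764/25
  (18-62/5)²=784/25
  (13-62/5)²=9/25
Σ(x-μ)² = 726/5
σ² = (726/5)/5 = 726/25

σ = √(726/25) ≈ 5.3889


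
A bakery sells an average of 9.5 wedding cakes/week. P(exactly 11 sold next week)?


Poisson(λ=9.5): P(X=11) = e^(-λ)×λ^k/k!
= e^(-9.5) × 9.5^11 / 11!
≈ 7.485182989e-05 × 56880009227.6 / 39916800 ≈ 0.106661

P(X=11) ≈ 0.106661 ≈ 10.67%


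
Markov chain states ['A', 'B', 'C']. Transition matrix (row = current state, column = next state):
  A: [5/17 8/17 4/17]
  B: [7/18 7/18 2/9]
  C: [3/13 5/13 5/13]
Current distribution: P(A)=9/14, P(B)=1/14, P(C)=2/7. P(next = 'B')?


P(next=B) = Σᵢ P(now=i)×P(i→B)
= 9/14×8/17 + 1/14×7/18 + 2/7×5/13
= 36/119 + 1/36 + 10/91 = 24515/55692

P = 24515/55692 ≈ 0.4402


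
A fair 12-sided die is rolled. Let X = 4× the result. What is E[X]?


E[die] = (1+12)/2 = 13/2
E[X] = 4 × 13/2 = 26

E[X] = 26


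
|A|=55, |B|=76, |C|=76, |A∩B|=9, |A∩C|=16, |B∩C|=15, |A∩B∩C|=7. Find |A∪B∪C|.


|A∪B∪C| = 55+76+76-9-16-15+7 = 174

|A∪B∪C| = 174


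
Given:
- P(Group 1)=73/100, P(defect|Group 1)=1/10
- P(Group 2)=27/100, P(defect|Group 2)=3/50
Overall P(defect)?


P(B) = Σ P(B|Aᵢ)×P(Aᵢ)
  1/10×73/100 = 73/1000
  3/50×27/100 = 81/5000
Sum = 223/2500

P(defect) = 223/2500 ≈ 8.92%


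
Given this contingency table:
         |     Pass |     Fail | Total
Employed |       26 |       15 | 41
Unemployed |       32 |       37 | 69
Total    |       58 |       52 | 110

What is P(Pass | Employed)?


P(Pass | Employed) = 26/(26+15) = 26/41

P(Pass|Employed) = 26/41 ≈ 63.41%


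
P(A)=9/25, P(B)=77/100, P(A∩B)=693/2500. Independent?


P(A)×P(B) = 693/2500
P(A∩B) = 693/2500
Equal ✓ → Independent

Yes, independent


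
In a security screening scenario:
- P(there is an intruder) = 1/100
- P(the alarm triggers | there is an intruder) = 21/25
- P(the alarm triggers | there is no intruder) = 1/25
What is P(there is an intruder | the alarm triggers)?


Using Bayes' theorem:
P(A|B) = P(B|A)·P(A) / P(B)

P(the alarm triggers) = 21/25 × 1/100 + 1/25 × 99/100
= 21/2500 + 99/2500 = 6/125

P(there is an intruder|the alarm triggers) = (21/2500) / (6/125) = 7/40

P(there is an intruder|the alarm triggers) = 7/40 ≈ 17.50%


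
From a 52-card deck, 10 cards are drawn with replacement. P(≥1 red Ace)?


P(not a red Ace) = 50/52 = 25/26
P(none in 10 draws) = (25/26)^10 = 95367431640625/141167095653376
P(≥1 red Ace) = 1 - 95367431640625/141167095653376 = 45799664012751/141167095653376

P = 45799664012751/141167095653376 ≈ 32.44%


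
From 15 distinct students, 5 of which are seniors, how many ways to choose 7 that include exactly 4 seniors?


Choose 4 of the 5 seniors and 3 of the other 10 students:
C(5,4)×C(10,3) = 5×120 = 600

600


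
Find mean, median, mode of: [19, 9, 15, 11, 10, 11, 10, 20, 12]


Sorted: [9, 10, 10, 11, 11, 12, 15, 19, 20]
Mean = 117/9 = 13
Median = 11
Freq: {19: 1, 9: 1, 15: 1, 11: 2, 10: 2, 20: 1, 12: 1}
Mode: [10, 11]

Mean=13, Median=11, Mode=[10, 11]
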